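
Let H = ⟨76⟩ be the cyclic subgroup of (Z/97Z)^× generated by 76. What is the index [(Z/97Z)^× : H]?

1

ord(76) | φ(97) = 97 − 1 = 96 = 2^5 · 3.
Divisors of 96: 1, 2, 3, 4, 6, 8, 12, 16, 24, 32, 48, 96.
Check 76^d mod 97 for each divisor in increasing order:
76^1 ≡ 76 (mod 97)
76^2 ≡ 53 (mod 97)
76^3 ≡ 51 (mod 97)
76^4 ≡ 93 (mod 97)
76^6 ≡ 79 (mod 97)
76^8 ≡ 16 (mod 97)
76^12 ≡ 33 (mod 97)
76^16 ≡ 62 (mod 97)
76^24 ≡ 22 (mod 97)
76^32 ≡ 61 (mod 97)
76^48 ≡ 96 (mod 97)
76^96 ≡ 1 (mod 97) ✓
So ord_97(76) = 96, hence |⟨76⟩| = 96.
The index is φ(97) / ord(76) = 96 / 96 = 1.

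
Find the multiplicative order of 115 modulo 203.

By Lagrange's theorem, ord_203(115) divides φ(203) = φ(7·29) = (7−1)·(29−1) = 6·28 = 168 = 2^3 · 3 · 7.
Divisors of 168: 1, 2, 3, 4, 6, 7, 8, 12, 14, 21, 24, 28, 42, 56, 84, 168.
Compute 115^d (mod 203) for the divisors d until we hit 1:
115^1 ≡ 115 (mod 203)
115^2 ≡ 30 (mod 203)
115^3 ≡ 202 (mod 203)
115^4 ≡ 88 (mod 203)
115^6 ≡ 1 (mod 203) ✓
So ord_203(115) = 6.

6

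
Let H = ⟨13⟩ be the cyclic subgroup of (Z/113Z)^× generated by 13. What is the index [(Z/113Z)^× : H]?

2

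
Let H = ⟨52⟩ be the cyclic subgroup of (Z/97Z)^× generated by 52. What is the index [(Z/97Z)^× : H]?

The order of 52 must divide φ(97) = 97 − 1 = 96 = 2^5 · 3.
Divisors of 96: 1, 2, 3, 4, 6, 8, 12, 16, 24, 32, 48, 96.
Test each divisor d:
52^1 ≡ 52
52^2 ≡ 85
52^3 ≡ 55
52^4 ≡ 47
52^6 ≡ 18
52^8 ≡ 75
52^12 ≡ 33
52^16 ≡ 96
52^24 ≡ 22
52^32 ≡ 1
The order of 52 is 32, so the subgroup it generates has 32 elements.
Index = |(Z/97Z)^×| / |⟨52⟩| = 96 / 32 = 3.

3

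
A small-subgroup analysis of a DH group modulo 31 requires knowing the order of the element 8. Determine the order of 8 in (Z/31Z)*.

By Lagrange's theorem, ord_31(8) divides φ(31) = 31 − 1 = 30 = 2 · 3 · 5.
Divisors of 30: 1, 2, 3, 5, 6, 10, 15, 30.
Compute 8^d (mod 31) for the divisors d until we hit 1:
8^1 ≡ 8
8^2 ≡ 2
8^3 ≡ 16
8^5 ≡ 1
Therefore the multiplicative order of 8 modulo 31 is 5.

5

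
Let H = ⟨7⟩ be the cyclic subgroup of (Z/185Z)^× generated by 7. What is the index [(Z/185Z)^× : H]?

The order of 7 must divide φ(185) = φ(5·37) = (5−1)·(37−1) = 4·36 = 144 = 2^4 · 3^2.
Divisors of 144: 1, 2, 3, 4, 6, 8, 9, 12, 16, 18, 24, 36, 48, 72, 144.
Evaluate successive powers at the divisors of 144:
7^1 ≡ 7 (mod 185)
7^2 ≡ 49 (mod 185)
7^3 ≡ 158 (mod 185)
7^4 ≡ 181 (mod 185)
7^6 ≡ 174 (mod 185)
7^8 ≡ 16 (mod 185)
7^9 ≡ 112 (mod 185)
7^12 ≡ 121 (mod 185)
7^16 ≡ 71 (mod 185)
7^18 ≡ 149 (mod 185)
7^24 ≡ 26 (mod 185)
7^36 ≡ 1 (mod 185) ✓
So ord_185(7) = 36, hence |⟨7⟩| = 36.
[(Z/185Z)^× : ⟨7⟩] = 144/36 = 4.

4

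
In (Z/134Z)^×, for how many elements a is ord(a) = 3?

φ(134) = φ(2)·φ(67) = 1·66 = 66 = 2 · 3 · 11.
Since (Z/134Z)^× is cyclic of order 66, the number of elements of order d is φ(d) when d | 66 and 0 otherwise.
3 | 66, and φ(3) = 3 − 1 = 2.

2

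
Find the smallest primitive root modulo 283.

φ(283) = 283 − 1 = 282 = 2 · 3 · 47.
g is a primitive root iff g^(282/q) ≢ 1 (mod 283) for each prime q ∈ {2, 3, 47}.
g = 2: 2^141 ≡ 282; 2^94 ≡ 1 — hits 1, so not a primitive root.
g = 3: 3^141 ≡ 282; 3^94 ≡ 238; 3^6 ≡ 163 — none is 1, so 3 is a primitive root.
So 3 is the smallest generator of (Z/283Z)^×.

3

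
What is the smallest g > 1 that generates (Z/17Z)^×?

3

φ(17) = 17 − 1 = 16 = 2^4.
Test candidates g = 2, 3, … against the prime factors q ∈ {2} of φ(17): g is a generator iff g^(16/q) ≢ 1 for every such q.
g = 2: 2^8 ≡ 1 — hits 1, so not a primitive root.
g = 3: 3^8 ≡ 16 — none is 1, so 3 is a primitive root.
So 3 is the smallest generator of (Z/17Z)^×.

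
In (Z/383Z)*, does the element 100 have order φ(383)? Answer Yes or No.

No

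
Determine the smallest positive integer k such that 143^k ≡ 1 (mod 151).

Since 143 ∈ (Z/151Z)^×, its order divides φ(151) = 151 − 1 = 150 = 2 · 3 · 5^2.
Divisors of 150: 1, 2, 3, 5, 6, 10, 15, 25, 30, 50, 75, 150.
Evaluate successive powers at the divisors of 150:
143^1 ≡ 143 (mod 151)
143^2 ≡ 64 (mod 151)
143^3 ≡ 92 (mod 151)
143^5 ≡ 150 (mod 151)
143^6 ≡ 8 (mod 151)
143^10 ≡ 1 (mod 151) ✓
Hence ord(143) = 10.

10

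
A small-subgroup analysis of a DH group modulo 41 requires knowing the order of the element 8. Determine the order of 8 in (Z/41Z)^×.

20

ord(8) | φ(41) = 41 − 1 = 40 = 2^3 · 5.
Divisors of 40: 1, 2, 4, 5, 8, 10, 20, 40.
Evaluate successive powers at the divisors of 40:
8^1 ≡ 8 (mod 41)
8^2 ≡ 23 (mod 41)
8^4 ≡ 37 (mod 41)
8^5 ≡ 9 (mod 41)
8^8 ≡ 16 (mod 41)
8^10 ≡ 40 (mod 41)
8^20 ≡ 1 (mod 41) ✓
Therefore the multiplicative order of 8 modulo 41 is 20.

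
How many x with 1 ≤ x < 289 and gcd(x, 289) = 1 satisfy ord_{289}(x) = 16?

8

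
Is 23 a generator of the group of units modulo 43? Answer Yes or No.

No

φ(43) = 43 − 1 = 42 = 2 · 3 · 7.
It suffices to check that the order of 23 is not a proper divisor of 42: compute 23^(42/q) for q ∈ {2, 3, 7}.
23^21 ≡ 1 (mod 43)  [q = 2: ≡ 1 ✗]
23^14 ≡ 36 (mod 43)  [q = 3: ≢ 1 ✓]
23^6 ≡ 4 (mod 43)  [q = 7: ≢ 1 ✓]
Since 23^21 ≡ 1, the order of 23 divides 21 < 42, so 23 is not a primitive root.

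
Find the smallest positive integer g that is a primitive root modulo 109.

6

φ(109) = 109 − 1 = 108 = 2^2 · 3^3.
Test candidates g = 2, 3, … against the prime factors q ∈ {2, 3} of φ(109): g is a generator iff g^(108/q) ≢ 1 for every such q.
g = 2: 2^54 ≡ 108; 2^36 ≡ 1 — hits 1, so not a primitive root.
g = 3: 3^54 ≡ 1 — hits 1, so not a primitive root.
g = 4: 4^54 ≡ 1 — hits 1, so not a primitive root.
g = 5: 5^54 ≡ 1 — hits 1, so not a primitive root.
g = 6: 6^54 ≡ 108; 6^36 ≡ 63 — none is 1, so 6 is a primitive root.
The smallest primitive root modulo 109 is 6.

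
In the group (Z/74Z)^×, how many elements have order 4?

φ(74) = φ(2)·φ(37) = 1·36 = 36 = 2^2 · 3^2.
(Z/74Z)^× is cyclic (|G| = 36); a cyclic group of order m has exactly φ(d) elements of each order d | m, and none otherwise.
4 = 2^2 divides 36, and φ(4) = 2.

2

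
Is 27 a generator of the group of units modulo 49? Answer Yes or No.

No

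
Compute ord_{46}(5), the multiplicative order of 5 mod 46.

22

Since 5 ∈ (Z/46Z)^×, its order divides φ(46) = φ(2)·φ(23) = 1·22 = 22 = 2 · 11.
Divisors of 22: 1, 2, 11, 22.
Compute 5^d (mod 46) for the divisors d until we hit 1:
5^1 ≡ 5 (mod 46)
5^2 ≡ 25 (mod 46)
5^11 ≡ 45 (mod 46)
5^22 ≡ 1 (mod 46) ✓
Therefore the multiplicative order of 5 modulo 46 is 22.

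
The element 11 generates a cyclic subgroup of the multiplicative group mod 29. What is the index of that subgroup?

1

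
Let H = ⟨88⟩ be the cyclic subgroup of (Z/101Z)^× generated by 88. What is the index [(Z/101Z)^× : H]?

4

ord(88) | φ(101) = 101 − 1 = 100 = 2^2 · 5^2.
Divisors of 100: 1, 2, 4, 5, 10, 20, 25, 50, 100.
Check 88^d mod 101 for each divisor in increasing order:
88^1 ≡ 88 (mod 101)
88^2 ≡ 68 (mod 101)
88^4 ≡ 79 (mod 101)
88^5 ≡ 84 (mod 101)
88^10 ≡ 87 (mod 101)
88^20 ≡ 95 (mod 101)
88^25 ≡ 1 (mod 101) ✓
The order of 88 is 25, so the subgroup it generates has 25 elements.
Index = |(Z/101Z)^×| / |⟨88⟩| = 100 / 25 = 4.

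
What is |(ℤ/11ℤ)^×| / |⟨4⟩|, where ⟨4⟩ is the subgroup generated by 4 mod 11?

2

Since 4 ∈ (Z/11Z)^×, its order divides φ(11) = 11 − 1 = 10 = 2 · 5.
Divisors of 10: 1, 2, 5, 10.
Test each divisor d:
4^1 ≡ 4
4^2 ≡ 5
4^5 ≡ 1
So ord_11(4) = 5, hence |⟨4⟩| = 5.
Index = |(Z/11Z)^×| / |⟨4⟩| = 10 / 5 = 2.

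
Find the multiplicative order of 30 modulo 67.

Since 30 ∈ (Z/67Z)^×, its order divides φ(67) = 67 − 1 = 66 = 2 · 3 · 11.
Divisors of 66: 1, 2, 3, 6, 11, 22, 33, 66.
Evaluate successive powers at the divisors of 66:
30^1 ≡ 30
30^2 ≡ 29
30^3 ≡ 66
30^6 ≡ 1
Therefore the multiplicative order of 30 modulo 67 is 6.

6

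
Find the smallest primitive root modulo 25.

φ(25) = φ(5^2) = 5·(5−1) = 20 = 2^2 · 5.
g is a primitive root iff g^(20/q) ≢ 1 (mod 25) for each prime q ∈ {2, 5}.
g = 2: 2^10 ≡ 24; 2^4 ≡ 16 — none is 1, so 2 is a primitive root.
Hence the least primitive root of 25 is 2.

2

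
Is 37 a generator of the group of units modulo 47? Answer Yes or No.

φ(47) = 47 − 1 = 46 = 2 · 23.
Test 37^(46/q) mod 47 for each prime factor q of 46:
37^23 ≡ 1 (mod 47)  [q = 2: ≡ 1 ✗]
37^2 ≡ 6 (mod 47)  [q = 23: ≢ 1 ✓]
37^23 ≡ 1 shows ord(37) | 23, strictly less than φ(47); not a primitive root.

No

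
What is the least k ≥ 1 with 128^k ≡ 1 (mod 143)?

ord(128) | φ(143) = φ(11·13) = (11−1)·(13−1) = 10·12 = 120 = 2^3 · 3 · 5.
Divisors of 120: 1, 2, 3, 4, 5, 6, 8, 10, 12, 15, 20, 24, 30, 40, 60, 120.
Compute 128^d (mod 143) for the divisors d until we hit 1:
128^1 ≡ 128 (mod 143)
128^2 ≡ 82 (mod 143)
128^3 ≡ 57 (mod 143)
128^4 ≡ 3 (mod 143)
128^5 ≡ 98 (mod 143)
128^6 ≡ 103 (mod 143)
128^8 ≡ 9 (mod 143)
128^10 ≡ 23 (mod 143)
128^12 ≡ 27 (mod 143)
128^15 ≡ 109 (mod 143)
128^20 ≡ 100 (mod 143)
128^24 ≡ 14 (mod 143)
128^30 ≡ 12 (mod 143)
128^40 ≡ 133 (mod 143)
128^60 ≡ 1 (mod 143) ✓
Hence ord(128) = 60.

60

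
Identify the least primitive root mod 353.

3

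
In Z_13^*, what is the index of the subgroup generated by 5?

The order of 5 must divide φ(13) = 13 − 1 = 12 = 2^2 · 3.
Divisors of 12: 1, 2, 3, 4, 6, 12.
Evaluate successive powers at the divisors of 12:
5^1 ≡ 5 (mod 13)
5^2 ≡ 12 (mod 13)
5^3 ≡ 8 (mod 13)
5^4 ≡ 1 (mod 13) ✓
The order of 5 is 4, so the subgroup it generates has 4 elements.
Index = |(Z/13Z)^×| / |⟨5⟩| = 12 / 4 = 3.

3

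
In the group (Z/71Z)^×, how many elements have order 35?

24

φ(71) = 71 − 1 = 70 = 2 · 5 · 7.
(Z/71Z)^× is cyclic (|G| = 70); a cyclic group of order m has exactly φ(d) elements of each order d | m, and none otherwise.
35 = 5 · 7 divides 70, and φ(35) = 24.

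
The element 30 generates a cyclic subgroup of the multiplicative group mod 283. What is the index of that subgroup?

3

ord(30) | φ(283) = 283 − 1 = 282 = 2 · 3 · 47.
Divisors of 282: 1, 2, 3, 6, 47, 94, 141, 282.
Check 30^d mod 283 for each divisor in increasing order:
30^1 ≡ 30
30^2 ≡ 51
30^3 ≡ 115
30^6 ≡ 207
30^47 ≡ 282
30^94 ≡ 1
The order of 30 is 94, so the subgroup it generates has 94 elements.
The index is φ(283) / ord(30) = 282 / 94 = 3.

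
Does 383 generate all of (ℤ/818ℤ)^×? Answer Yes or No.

Yes

φ(818) = φ(2)·φ(409) = 1·408 = 408 = 2^3 · 3 · 17.
It suffices to check that the order of 383 is not a proper divisor of 408: compute 383^(408/q) for q ∈ {2, 3, 17}.
383^204 ≡ 817 (mod 818)  [q = 2: ≢ 1 ✓]
383^136 ≡ 355 (mod 818)  [q = 3: ≢ 1 ✓]
383^24 ≡ 345 (mod 818)  [q = 17: ≢ 1 ✓]
None equal 1, so ord_818(383) = 408: 383 is a primitive root.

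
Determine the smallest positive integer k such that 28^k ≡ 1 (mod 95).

ord(28) | φ(95) = φ(5·19) = (5−1)·(19−1) = 4·18 = 72 = 2^3 · 3^2.
Divisors of 72: 1, 2, 3, 4, 6, 8, 9, 12, 18, 24, 36, 72.
Check 28^d mod 95 for each divisor in increasing order:
28^1 ≡ 28 (mod 95)
28^2 ≡ 24 (mod 95)
28^3 ≡ 7 (mod 95)
28^4 ≡ 6 (mod 95)
28^6 ≡ 49 (mod 95)
28^8 ≡ 36 (mod 95)
28^9 ≡ 58 (mod 95)
28^12 ≡ 26 (mod 95)
28^18 ≡ 39 (mod 95)
28^24 ≡ 11 (mod 95)
28^36 ≡ 1 (mod 95) ✓
So ord_95(28) = 36.

36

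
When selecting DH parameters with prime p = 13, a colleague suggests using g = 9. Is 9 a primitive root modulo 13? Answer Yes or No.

φ(13) = 13 − 1 = 12 = 2^2 · 3.
It suffices to check that the order of 9 is not a proper divisor of 12: compute 9^(12/q) for q ∈ {2, 3}.
9^6 ≡ 1 (mod 13)  [q = 2: ≡ 1 ✗]
9^4 ≡ 9 (mod 13)  [q = 3: ≢ 1 ✓]
9^6 ≡ 1 shows ord(9) | 6, strictly less than φ(13); not a primitive root.

No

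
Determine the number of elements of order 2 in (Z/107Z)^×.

1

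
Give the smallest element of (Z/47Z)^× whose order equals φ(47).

5

φ(47) = 47 − 1 = 46 = 2 · 23.
g is a primitive root iff g^(46/q) ≢ 1 (mod 47) for each prime q ∈ {2, 23}.
g = 2: 2^23 ≡ 1 — hits 1, so not a primitive root.
g = 3: 3^23 ≡ 1 — hits 1, so not a primitive root.
g = 4: 4^23 ≡ 1 — hits 1, so not a primitive root.
g = 5: 5^23 ≡ 46; 5^2 ≡ 25 — none is 1, so 5 is a primitive root.
The smallest primitive root modulo 47 is 5.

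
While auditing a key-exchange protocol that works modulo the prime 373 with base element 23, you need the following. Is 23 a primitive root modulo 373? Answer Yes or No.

φ(373) = 373 − 1 = 372 = 2^2 · 3 · 31.
Test 23^(372/q) mod 373 for each prime factor q of 372:
23^186 ≡ 372 (mod 373)  [q = 2: ≢ 1 ✓]
23^124 ≡ 1 (mod 373)  [q = 3: ≡ 1 ✗]
23^12 ≡ 111 (mod 373)  [q = 31: ≢ 1 ✓]
23^124 ≡ 1 shows ord(23) | 124, strictly less than φ(373); not a primitive root.

No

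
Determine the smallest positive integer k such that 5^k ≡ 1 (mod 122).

30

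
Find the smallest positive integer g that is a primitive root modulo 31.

3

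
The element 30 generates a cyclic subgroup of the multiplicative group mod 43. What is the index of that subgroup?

1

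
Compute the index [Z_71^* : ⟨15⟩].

2

ord(15) | φ(71) = 71 − 1 = 70 = 2 · 5 · 7.
Divisors of 70: 1, 2, 5, 7, 10, 14, 35, 70.
Test each divisor d:
15^1 ≡ 15 (mod 71)
15^2 ≡ 12 (mod 71)
15^5 ≡ 30 (mod 71)
15^7 ≡ 5 (mod 71)
15^10 ≡ 48 (mod 71)
15^14 ≡ 25 (mod 71)
15^35 ≡ 1 (mod 71) ✓
The order of 15 is 35, so the subgroup it generates has 35 elements.
The index is φ(71) / ord(15) = 70 / 35 = 2.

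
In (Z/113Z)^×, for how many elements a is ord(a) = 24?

φ(113) = 113 − 1 = 112 = 2^4 · 7.
(Z/113Z)^× is cyclic (|G| = 112); a cyclic group of order m has exactly φ(d) elements of each order d | m, and none otherwise.
Since 24 ∤ 112, the count is 0.

0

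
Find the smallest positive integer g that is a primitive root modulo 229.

6

φ(229) = 229 − 1 = 228 = 2^2 · 3 · 19.
g is a primitive root iff g^(228/q) ≢ 1 (mod 229) for each prime q ∈ {2, 3, 19}.
g = 2: 2^114 ≡ 228; 2^76 ≡ 1 — hits 1, so not a primitive root.
g = 3: 3^114 ≡ 1 — hits 1, so not a primitive root.
g = 4: 4^114 ≡ 1 — hits 1, so not a primitive root.
g = 5: 5^114 ≡ 1 — hits 1, so not a primitive root.
g = 6: 6^114 ≡ 228; 6^76 ≡ 134; 6^12 ≡ 165 — none is 1, so 6 is a primitive root.
So 6 is the smallest generator of (Z/229Z)^×.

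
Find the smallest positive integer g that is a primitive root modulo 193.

5

φ(193) = 193 − 1 = 192 = 2^6 · 3.
g is a primitive root iff g^(192/q) ≢ 1 (mod 193) for each prime q ∈ {2, 3}.
g = 2: 2^96 ≡ 1 — hits 1, so not a primitive root.
g = 3: 3^96 ≡ 1 — hits 1, so not a primitive root.
g = 4: 4^96 ≡ 1 — hits 1, so not a primitive root.
g = 5: 5^96 ≡ 192; 5^64 ≡ 84 — none is 1, so 5 is a primitive root.
Hence the least primitive root of 193 is 5.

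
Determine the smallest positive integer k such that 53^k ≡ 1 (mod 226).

28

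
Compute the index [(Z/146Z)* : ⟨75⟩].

By Lagrange's theorem, ord_146(75) divides φ(146) = φ(2)·φ(73) = 1·72 = 72 = 2^3 · 3^2.
Divisors of 72: 1, 2, 3, 4, 6, 8, 9, 12, 18, 24, 36, 72.
Test each divisor d:
75^1 ≡ 75 (mod 146)
75^2 ≡ 77 (mod 146)
75^3 ≡ 81 (mod 146)
75^4 ≡ 89 (mod 146)
75^6 ≡ 137 (mod 146)
75^8 ≡ 37 (mod 146)
75^9 ≡ 1 (mod 146) ✓
Thus |⟨75⟩| = ord(75) = 9.
Index = |(Z/146Z)^×| / |⟨75⟩| = 72 / 9 = 8.

8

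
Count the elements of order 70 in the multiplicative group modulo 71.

24

φ(71) = 71 − 1 = 70 = 2 · 5 · 7.
In a cyclic group of order 70, there are φ(d) elements of order d for each divisor d of 70, and zero for non-divisors.
70 = 2 · 5 · 7 divides 70, and φ(70) = 24.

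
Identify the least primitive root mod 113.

φ(113) = 113 − 1 = 112 = 2^4 · 7.
g is a primitive root iff g^(112/q) ≢ 1 (mod 113) for each prime q ∈ {2, 7}.
g = 2: 2^56 ≡ 1 — hits 1, so not a primitive root.
g = 3: 3^56 ≡ 112; 3^16 ≡ 49 — none is 1, so 3 is a primitive root.
So 3 is the smallest generator of (Z/113Z)^×.

3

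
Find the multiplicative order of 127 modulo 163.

Since 127 ∈ (Z/163Z)^×, its order divides φ(163) = 163 − 1 = 162 = 2 · 3^4.
Divisors of 162: 1, 2, 3, 6, 9, 18, 27, 54, 81, 162.
Evaluate successive powers at the divisors of 162:
127^1 ≡ 127 (mod 163)
127^2 ≡ 155 (mod 163)
127^3 ≡ 125 (mod 163)
127^6 ≡ 140 (mod 163)
127^9 ≡ 59 (mod 163)
127^18 ≡ 58 (mod 163)
127^27 ≡ 162 (mod 163)
127^54 ≡ 1 (mod 163) ✓
Therefore the multiplicative order of 127 modulo 163 is 54.

54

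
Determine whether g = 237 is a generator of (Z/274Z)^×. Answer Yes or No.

φ(274) = φ(2)·φ(137) = 1·136 = 136 = 2^3 · 17.
237 is a primitive root mod 274 iff 237^(φ(274)/q) ≢ 1 for every prime q | φ(274), i.e. q ∈ {2, 17}.
237^68 ≡ 1 (mod 274)  [q = 2: ≡ 1 ✗]
237^8 ≡ 1 (mod 274)  [q = 17: ≡ 1 ✗]
237^68 ≡ 1 shows ord(237) | 68, strictly less than φ(274); not a primitive root.

No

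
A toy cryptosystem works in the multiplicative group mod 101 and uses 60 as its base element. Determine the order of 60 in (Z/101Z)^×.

20

The order of 60 must divide φ(101) = 101 − 1 = 100 = 2^2 · 5^2.
Divisors of 100: 1, 2, 4, 5, 10, 20, 25, 50, 100.
Compute 60^d (mod 101) for the divisors d until we hit 1:
60^1 ≡ 60 (mod 101)
60^2 ≡ 65 (mod 101)
60^4 ≡ 84 (mod 101)
60^5 ≡ 91 (mod 101)
60^10 ≡ 100 (mod 101)
60^20 ≡ 1 (mod 101) ✓
The smallest such exponent is 20, so the order of 60 is 20.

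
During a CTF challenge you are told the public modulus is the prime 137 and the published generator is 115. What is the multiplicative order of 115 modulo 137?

17

By Lagrange's theorem, ord_137(115) divides φ(137) = 137 − 1 = 136 = 2^3 · 17.
Divisors of 136: 1, 2, 4, 8, 17, 34, 68, 136.
Test each divisor d:
115^1 ≡ 115
115^2 ≡ 73
115^4 ≡ 123
115^8 ≡ 59
115^17 ≡ 1
Hence ord(115) = 17.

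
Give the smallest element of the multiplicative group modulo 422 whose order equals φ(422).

3

φ(422) = φ(2)·φ(211) = 1·210 = 210 = 2 · 3 · 5 · 7.
Test candidates g = 2, 3, … against the prime factors q ∈ {2, 3, 5, 7} of φ(422): g is a generator iff g^(210/q) ≢ 1 for every such q.
g = 2: gcd(2, 422) = 2 > 1, not a unit — skip.
g = 3: 3^105 ≡ 421; 3^70 ≡ 407; 3^42 ≡ 399; 3^30 ≡ 171 — none is 1, so 3 is a primitive root.
Hence the least primitive root of 422 is 3.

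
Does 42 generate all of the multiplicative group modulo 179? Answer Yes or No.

No

φ(179) = 179 − 1 = 178 = 2 · 89.
Test 42^(178/q) mod 179 for each prime factor q of 178:
42^89 ≡ 1 (mod 179)  [q = 2: ≡ 1 ✗]
42^2 ≡ 153 (mod 179)  [q = 89: ≢ 1 ✓]
42^89 ≡ 1 shows ord(42) | 89, strictly less than φ(179); not a primitive root.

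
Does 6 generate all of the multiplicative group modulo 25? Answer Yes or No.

φ(25) = φ(5^2) = 5·(5−1) = 20 = 2^2 · 5.
It suffices to check that the order of 6 is not a proper divisor of 20: compute 6^(20/q) for q ∈ {2, 5}.
6^10 ≡ 1 (mod 25)  [q = 2: ≡ 1 ✗]
6^4 ≡ 21 (mod 25)  [q = 5: ≢ 1 ✓]
6^10 ≡ 1 shows ord(6) | 10, strictly less than φ(25); not a primitive root.

No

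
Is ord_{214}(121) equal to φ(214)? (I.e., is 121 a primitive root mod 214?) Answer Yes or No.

φ(214) = φ(2)·φ(107) = 1·106 = 106 = 2 · 53.
It suffices to check that the order of 121 is not a proper divisor of 106: compute 121^(106/q) for q ∈ {2, 53}.
121^53 ≡ 1 (mod 214)  [q = 2: ≡ 1 ✗]
121^2 ≡ 89 (mod 214)  [q = 53: ≢ 1 ✓]
Since 121^53 ≡ 1, the order of 121 divides 53 < 106, so 121 is not a primitive root.

No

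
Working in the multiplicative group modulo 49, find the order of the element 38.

42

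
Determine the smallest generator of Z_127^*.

3

φ(127) = 127 − 1 = 126 = 2 · 3^2 · 7.
g is a primitive root iff g^(126/q) ≢ 1 (mod 127) for each prime q ∈ {2, 3, 7}.
g = 2: 2^63 ≡ 1 — hits 1, so not a primitive root.
g = 3: 3^63 ≡ 126; 3^42 ≡ 107; 3^18 ≡ 4 — none is 1, so 3 is a primitive root.
So 3 is the smallest generator of (Z/127Z)^×.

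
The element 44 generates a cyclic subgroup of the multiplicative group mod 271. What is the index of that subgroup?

6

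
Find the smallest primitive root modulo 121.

2

φ(121) = φ(11^2) = 11·(11−1) = 110 = 2 · 5 · 11.
Test candidates g = 2, 3, … against the prime factors q ∈ {2, 5, 11} of φ(121): g is a generator iff g^(110/q) ≢ 1 for every such q.
g = 2: 2^55 ≡ 120; 2^22 ≡ 81; 2^10 ≡ 56 — none is 1, so 2 is a primitive root.
Hence the least primitive root of 121 is 2.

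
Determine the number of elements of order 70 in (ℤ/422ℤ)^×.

φ(422) = φ(2)·φ(211) = 1·210 = 210 = 2 · 3 · 5 · 7.
(Z/422Z)^× is cyclic (|G| = 210); a cyclic group of order m has exactly φ(d) elements of each order d | m, and none otherwise.
70 = 2 · 5 · 7 divides 210, and φ(70) = 24.

24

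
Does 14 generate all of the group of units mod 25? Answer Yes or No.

No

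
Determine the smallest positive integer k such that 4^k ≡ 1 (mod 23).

The order of 4 must divide φ(23) = 23 − 1 = 22 = 2 · 11.
Divisors of 22: 1, 2, 11, 22.
Compute 4^d (mod 23) for the divisors d until we hit 1:
4^1 ≡ 4
4^2 ≡ 16
4^11 ≡ 1
Hence ord(4) = 11.

11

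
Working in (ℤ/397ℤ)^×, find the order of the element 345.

By Lagrange's theorem, ord_397(345) divides φ(397) = 397 − 1 = 396 = 2^2 · 3^2 · 11.
Divisors of 396: 1, 2, 3, 4, 6, 9, 11, 12, 18, 22, 33, 36, 44, 66, 99, 132, 198, 396.
Compute 345^d (mod 397) for the divisors d until we hit 1:
345^1 ≡ 345
345^2 ≡ 322
345^3 ≡ 327
345^4 ≡ 67
345^6 ≡ 136
345^9 ≡ 8
345^11 ≡ 194
345^12 ≡ 234
345^18 ≡ 64
345^22 ≡ 318
345^33 ≡ 157
345^36 ≡ 126
345^44 ≡ 286
345^66 ≡ 35
345^99 ≡ 334
345^132 ≡ 34
345^198 ≡ 396
345^396 ≡ 1
So ord_397(345) = 396.

396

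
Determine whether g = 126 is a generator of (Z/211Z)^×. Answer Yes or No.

No

φ(211) = 211 − 1 = 210 = 2 · 3 · 5 · 7.
An element g generates (Z/211Z)^× iff g^(210/q) ≢ 1 (mod 211) for each prime q ∈ {2, 3, 5, 7}.
126^105 ≡ 1 (mod 211)  [q = 2: ≡ 1 ✗]
126^70 ≡ 196 (mod 211)  [q = 3: ≢ 1 ✓]
126^42 ≡ 107 (mod 211)  [q = 5: ≢ 1 ✓]
126^30 ≡ 123 (mod 211)  [q = 7: ≢ 1 ✓]
126^105 ≡ 1 shows ord(126) | 105, strictly less than φ(211); not a primitive root.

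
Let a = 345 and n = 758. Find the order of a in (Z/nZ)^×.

378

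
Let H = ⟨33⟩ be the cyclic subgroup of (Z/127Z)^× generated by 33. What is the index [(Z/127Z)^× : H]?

Since 33 ∈ (Z/127Z)^×, its order divides φ(127) = 127 − 1 = 126 = 2 · 3^2 · 7.
Divisors of 126: 1, 2, 3, 6, 7, 9, 14, 18, 21, 42, 63, 126.
Check 33^d mod 127 for each divisor in increasing order:
33^1 ≡ 33 (mod 127)
33^2 ≡ 73 (mod 127)
33^3 ≡ 123 (mod 127)
33^6 ≡ 16 (mod 127)
33^7 ≡ 20 (mod 127)
33^9 ≡ 63 (mod 127)
33^14 ≡ 19 (mod 127)
33^18 ≡ 32 (mod 127)
33^21 ≡ 126 (mod 127)
33^42 ≡ 1 (mod 127) ✓
So ord_127(33) = 42, hence |⟨33⟩| = 42.
Index = |(Z/127Z)^×| / |⟨33⟩| = 126 / 42 = 3.

3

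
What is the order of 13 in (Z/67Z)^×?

ord(13) | φ(67) = 67 − 1 = 66 = 2 · 3 · 11.
Divisors of 66: 1, 2, 3, 6, 11, 22, 33, 66.
Check 13^d mod 67 for each divisor in increasing order:
13^1 ≡ 13 (mod 67)
13^2 ≡ 35 (mod 67)
13^3 ≡ 53 (mod 67)
13^6 ≡ 62 (mod 67)
13^11 ≡ 38 (mod 67)
13^22 ≡ 37 (mod 67)
13^33 ≡ 66 (mod 67)
13^66 ≡ 1 (mod 67) ✓
Therefore the multiplicative order of 13 modulo 67 is 66.

66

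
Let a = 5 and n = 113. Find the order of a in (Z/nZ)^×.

ord(5) | φ(113) = 113 − 1 = 112 = 2^4 · 7.
Divisors of 112: 1, 2, 4, 7, 8, 14, 16, 28, 56, 112.
Test each divisor d:
5^1 ≡ 5 (mod 113)
5^2 ≡ 25 (mod 113)
5^4 ≡ 60 (mod 113)
5^7 ≡ 42 (mod 113)
5^8 ≡ 97 (mod 113)
5^14 ≡ 69 (mod 113)
5^16 ≡ 30 (mod 113)
5^28 ≡ 15 (mod 113)
5^56 ≡ 112 (mod 113)
5^112 ≡ 1 (mod 113) ✓
Therefore the multiplicative order of 5 modulo 113 is 112.

112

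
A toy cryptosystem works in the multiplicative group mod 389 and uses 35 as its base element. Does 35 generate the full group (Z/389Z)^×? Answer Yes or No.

No

φ(389) = 389 − 1 = 388 = 2^2 · 97.
It suffices to check that the order of 35 is not a proper divisor of 388: compute 35^(388/q) for q ∈ {2, 97}.
35^194 ≡ 1 (mod 389)  [q = 2: ≡ 1 ✗]
35^4 ≡ 252 (mod 389)  [q = 97: ≢ 1 ✓]
Since 35^194 ≡ 1, the order of 35 divides 194 < 388, so 35 is not a primitive root.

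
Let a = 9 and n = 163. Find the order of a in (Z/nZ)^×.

81

Since 9 ∈ (Z/163Z)^×, its order divides φ(163) = 163 − 1 = 162 = 2 · 3^4.
Divisors of 162: 1, 2, 3, 6, 9, 18, 27, 54, 81, 162.
Check 9^d mod 163 for each divisor in increasing order:
9^1 ≡ 9
9^2 ≡ 81
9^3 ≡ 77
9^6 ≡ 61
9^9 ≡ 133
9^18 ≡ 85
9^27 ≡ 58
9^54 ≡ 104
9^81 ≡ 1
Therefore the multiplicative order of 9 modulo 163 is 81.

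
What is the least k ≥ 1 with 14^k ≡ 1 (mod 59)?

58

By Lagrange's theorem, ord_59(14) divides φ(59) = 59 − 1 = 58 = 2 · 29.
Divisors of 58: 1, 2, 29, 58.
Compute 14^d (mod 59) for the divisors d until we hit 1:
14^1 ≡ 14 (mod 59)
14^2 ≡ 19 (mod 59)
14^29 ≡ 58 (mod 59)
14^58 ≡ 1 (mod 59) ✓
Hence ord(14) = 58.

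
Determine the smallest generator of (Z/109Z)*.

6

φ(109) = 109 − 1 = 108 = 2^2 · 3^3.
g is a primitive root iff g^(108/q) ≢ 1 (mod 109) for each prime q ∈ {2, 3}.
g = 2: 2^54 ≡ 108; 2^36 ≡ 1 — hits 1, so not a primitive root.
g = 3: 3^54 ≡ 1 — hits 1, so not a primitive root.
g = 4: 4^54 ≡ 1 — hits 1, so not a primitive root.
g = 5: 5^54 ≡ 1 — hits 1, so not a primitive root.
g = 6: 6^54 ≡ 108; 6^36 ≡ 63 — none is 1, so 6 is a primitive root.
So 6 is the smallest generator of (Z/109Z)^×.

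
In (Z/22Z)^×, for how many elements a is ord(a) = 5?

4

φ(22) = φ(2)·φ(11) = 1·10 = 10 = 2 · 5.
In a cyclic group of order 10, there are φ(d) elements of order d for each divisor d of 10, and zero for non-divisors.
5 | 10, and φ(5) = 5 − 1 = 4.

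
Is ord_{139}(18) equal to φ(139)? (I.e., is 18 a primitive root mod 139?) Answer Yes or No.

Yes

φ(139) = 139 − 1 = 138 = 2 · 3 · 23.
It suffices to check that the order of 18 is not a proper divisor of 138: compute 18^(138/q) for q ∈ {2, 3, 23}.
18^69 ≡ 138 (mod 139)  [q = 2: ≢ 1 ✓]
18^46 ≡ 42 (mod 139)  [q = 3: ≢ 1 ✓]
18^6 ≡ 36 (mod 139)  [q = 23: ≢ 1 ✓]
All checks pass, so 18 has order 138 and is a primitive root modulo 139.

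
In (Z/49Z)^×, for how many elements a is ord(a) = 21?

12

φ(49) = φ(7^2) = 7·(7−1) = 42 = 2 · 3 · 7.
In a cyclic group of order 42, there are φ(d) elements of order d for each divisor d of 42, and zero for non-divisors.
21 = 3 · 7 divides 42, and φ(21) = 12.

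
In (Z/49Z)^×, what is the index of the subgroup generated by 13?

Since 13 ∈ (Z/49Z)^×, its order divides φ(49) = φ(7^2) = 7·(7−1) = 42 = 2 · 3 · 7.
Divisors of 42: 1, 2, 3, 6, 7, 14, 21, 42.
Test each divisor d:
13^1 ≡ 13
13^2 ≡ 22
13^3 ≡ 41
13^6 ≡ 15
13^7 ≡ 48
13^14 ≡ 1
So ord_49(13) = 14, hence |⟨13⟩| = 14.
The index is φ(49) / ord(13) = 42 / 14 = 3.

3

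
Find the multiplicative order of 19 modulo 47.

46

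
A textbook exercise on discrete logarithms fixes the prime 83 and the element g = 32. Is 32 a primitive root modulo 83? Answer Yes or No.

Yes

φ(83) = 83 − 1 = 82 = 2 · 41.
32 is a primitive root mod 83 iff 32^(φ(83)/q) ≢ 1 for every prime q | φ(83), i.e. q ∈ {2, 41}.
32^41 ≡ 82 (mod 83)  [q = 2: ≢ 1 ✓]
32^2 ≡ 28 (mod 83)  [q = 41: ≢ 1 ✓]
All checks pass, so 32 has order 82 and is a primitive root modulo 83.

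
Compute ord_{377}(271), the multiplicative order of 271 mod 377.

Since 271 ∈ (Z/377Z)^×, its order divides φ(377) = φ(13·29) = (13−1)·(29−1) = 12·28 = 336 = 2^4 · 3 · 7.
Divisors of 336: 1, 2, 3, 4, 6, 7, 8, 12, 14, 16, 21, 24, 28, 42, 48, 56, 84, 112, 168, 336.
Test each divisor d:
271^1 ≡ 271 (mod 377)
271^2 ≡ 303 (mod 377)
271^3 ≡ 304 (mod 377)
271^4 ≡ 198 (mod 377)
271^6 ≡ 51 (mod 377)
271^7 ≡ 249 (mod 377)
271^8 ≡ 373 (mod 377)
271^12 ≡ 339 (mod 377)
271^14 ≡ 173 (mod 377)
271^16 ≡ 16 (mod 377)
271^21 ≡ 99 (mod 377)
271^24 ≡ 313 (mod 377)
271^28 ≡ 146 (mod 377)
271^42 ≡ 376 (mod 377)
271^48 ≡ 326 (mod 377)
271^56 ≡ 204 (mod 377)
271^84 ≡ 1 (mod 377) ✓
The smallest such exponent is 84, so the order of 271 is 84.

84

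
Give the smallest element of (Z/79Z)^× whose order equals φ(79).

φ(79) = 79 − 1 = 78 = 2 · 3 · 13.
Test candidates g = 2, 3, … against the prime factors q ∈ {2, 3, 13} of φ(79): g is a generator iff g^(78/q) ≢ 1 for every such q.
g = 2: 2^39 ≡ 1 — hits 1, so not a primitive root.
g = 3: 3^39 ≡ 78; 3^26 ≡ 23; 3^6 ≡ 18 — none is 1, so 3 is a primitive root.
The smallest primitive root modulo 79 is 3.

3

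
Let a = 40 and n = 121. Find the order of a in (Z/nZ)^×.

10

The order of 40 must divide φ(121) = φ(11^2) = 11·(11−1) = 110 = 2 · 5 · 11.
Divisors of 110: 1, 2, 5, 10, 11, 22, 55, 110.
Compute 40^d (mod 121) for the divisors d until we hit 1:
40^1 ≡ 40 (mod 121)
40^2 ≡ 27 (mod 121)
40^5 ≡ 120 (mod 121)
40^10 ≡ 1 (mod 121) ✓
Hence ord(40) = 10.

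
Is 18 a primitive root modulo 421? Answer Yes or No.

Yes

φ(421) = 421 − 1 = 420 = 2^2 · 3 · 5 · 7.
It suffices to check that the order of 18 is not a proper divisor of 420: compute 18^(420/q) for q ∈ {2, 3, 5, 7}.
18^210 ≡ 420 (mod 421)  [q = 2: ≢ 1 ✓]
18^140 ≡ 20 (mod 421)  [q = 3: ≢ 1 ✓]
18^84 ≡ 252 (mod 421)  [q = 5: ≢ 1 ✓]
18^60 ≡ 152 (mod 421)  [q = 7: ≢ 1 ✓]
All checks pass, so 18 has order 420 and is a primitive root modulo 421.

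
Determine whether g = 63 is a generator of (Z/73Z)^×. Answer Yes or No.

No

φ(73) = 73 − 1 = 72 = 2^3 · 3^2.
Test 63^(72/q) mod 73 for each prime factor q of 72:
63^36 ≡ 72 (mod 73)  [q = 2: ≢ 1 ✓]
63^24 ≡ 1 (mod 73)  [q = 3: ≡ 1 ✗]
The check at q = 3 fails, so 63 generates a proper subgroup.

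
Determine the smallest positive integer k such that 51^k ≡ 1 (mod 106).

The order of 51 must divide φ(106) = φ(2)·φ(53) = 1·52 = 52 = 2^2 · 13.
Divisors of 52: 1, 2, 4, 13, 26, 52.
Compute 51^d (mod 106) for the divisors d until we hit 1:
51^1 ≡ 51 (mod 106)
51^2 ≡ 57 (mod 106)
51^4 ≡ 69 (mod 106)
51^13 ≡ 23 (mod 106)
51^26 ≡ 105 (mod 106)
51^52 ≡ 1 (mod 106) ✓
Hence ord(51) = 52.

52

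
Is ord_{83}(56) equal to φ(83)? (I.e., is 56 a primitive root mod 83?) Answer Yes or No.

Yes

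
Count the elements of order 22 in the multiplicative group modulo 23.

10

φ(23) = 23 − 1 = 22 = 2 · 11.
(Z/23Z)^× is cyclic (|G| = 22); a cyclic group of order m has exactly φ(d) elements of each order d | m, and none otherwise.
22 = 2 · 11 divides 22, and φ(22) = 10.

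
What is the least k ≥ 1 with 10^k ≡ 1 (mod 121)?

22

ord(10) | φ(121) = φ(11^2) = 11·(11−1) = 110 = 2 · 5 · 11.
Divisors of 110: 1, 2, 5, 10, 11, 22, 55, 110.
Compute 10^d (mod 121) for the divisors d until we hit 1:
10^1 ≡ 10
10^2 ≡ 100
10^5 ≡ 54
10^10 ≡ 12
10^11 ≡ 120
10^22 ≡ 1
So ord_121(10) = 22.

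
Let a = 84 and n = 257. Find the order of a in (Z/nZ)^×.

The order of 84 must divide φ(257) = 257 − 1 = 256 = 2^8.
Divisors of 256: 1, 2, 4, 8, 16, 32, 64, 128, 256.
Check 84^d mod 257 for each divisor in increasing order:
84^1 ≡ 84 (mod 257)
84^2 ≡ 117 (mod 257)
84^4 ≡ 68 (mod 257)
84^8 ≡ 255 (mod 257)
84^16 ≡ 4 (mod 257)
84^32 ≡ 16 (mod 257)
84^64 ≡ 256 (mod 257)
84^128 ≡ 1 (mod 257) ✓
Therefore the multiplicative order of 84 modulo 257 is 128.

128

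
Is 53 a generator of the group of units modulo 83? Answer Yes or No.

Yes

φ(83) = 83 − 1 = 82 = 2 · 41.
Test 53^(82/q) mod 83 for each prime factor q of 82:
53^41 ≡ 82 (mod 83)  [q = 2: ≢ 1 ✓]
53^2 ≡ 70 (mod 83)  [q = 41: ≢ 1 ✓]
All checks pass, so 53 has order 82 and is a primitive root modulo 83.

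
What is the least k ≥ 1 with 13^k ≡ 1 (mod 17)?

By Lagrange's theorem, ord_17(13) divides φ(17) = 17 − 1 = 16 = 2^4.
Divisors of 16: 1, 2, 4, 8, 16.
Evaluate successive powers at the divisors of 16:
13^1 ≡ 13 (mod 17)
13^2 ≡ 16 (mod 17)
13^4 ≡ 1 (mod 17) ✓
Therefore the multiplicative order of 13 modulo 17 is 4.

4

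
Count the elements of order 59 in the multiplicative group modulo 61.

0

φ(61) = 61 − 1 = 60 = 2^2 · 3 · 5.
(Z/61Z)^× is cyclic (|G| = 60); a cyclic group of order m has exactly φ(d) elements of each order d | m, and none otherwise.
Since 59 ∤ 60, the count is 0.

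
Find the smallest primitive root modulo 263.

5

φ(263) = 263 − 1 = 262 = 2 · 131.
g is a primitive root iff g^(262/q) ≢ 1 (mod 263) for each prime q ∈ {2, 131}.
g = 2: 2^131 ≡ 1 — hits 1, so not a primitive root.
g = 3: 3^131 ≡ 1 — hits 1, so not a primitive root.
g = 4: 4^131 ≡ 1 — hits 1, so not a primitive root.
g = 5: 5^131 ≡ 262; 5^2 ≡ 25 — none is 1, so 5 is a primitive root.
So 5 is the smallest generator of (Z/263Z)^×.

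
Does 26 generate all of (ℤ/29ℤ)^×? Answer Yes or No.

Yes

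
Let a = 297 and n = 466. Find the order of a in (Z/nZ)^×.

29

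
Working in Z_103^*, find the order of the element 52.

51

By Lagrange's theorem, ord_103(52) divides φ(103) = 103 − 1 = 102 = 2 · 3 · 17.
Divisors of 102: 1, 2, 3, 6, 17, 34, 51, 102.
Test each divisor d:
52^1 ≡ 52 (mod 103)
52^2 ≡ 26 (mod 103)
52^3 ≡ 13 (mod 103)
52^6 ≡ 66 (mod 103)
52^17 ≡ 46 (mod 103)
52^34 ≡ 56 (mod 103)
52^51 ≡ 1 (mod 103) ✓
The smallest such exponent is 51, so the order of 52 is 51.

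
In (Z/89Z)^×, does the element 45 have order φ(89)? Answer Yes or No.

φ(89) = 89 − 1 = 88 = 2^3 · 11.
An element g generates (Z/89Z)^× iff g^(88/q) ≢ 1 (mod 89) for each prime q ∈ {2, 11}.
45^44 ≡ 1 (mod 89)  [q = 2: ≡ 1 ✗]
45^8 ≡ 8 (mod 89)  [q = 11: ≢ 1 ✓]
The check at q = 2 fails, so 45 generates a proper subgroup.

No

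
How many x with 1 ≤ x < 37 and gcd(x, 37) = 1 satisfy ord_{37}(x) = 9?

6

φ(37) = 37 − 1 = 36 = 2^2 · 3^2.
Since (Z/37Z)^× is cyclic of order 36, the number of elements of order d is φ(d) when d | 36 and 0 otherwise.
9 = 3^2 divides 36, and φ(9) = 6.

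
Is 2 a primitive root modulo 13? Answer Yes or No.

φ(13) = 13 − 1 = 12 = 2^2 · 3.
It suffices to check that the order of 2 is not a proper divisor of 12: compute 2^(12/q) for q ∈ {2, 3}.
2^6 ≡ 12 (mod 13)  [q = 2: ≢ 1 ✓]
2^4 ≡ 3 (mod 13)  [q = 3: ≢ 1 ✓]
All checks pass, so 2 has order 12 and is a primitive root modulo 13.

Yes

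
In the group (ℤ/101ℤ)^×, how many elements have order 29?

φ(101) = 101 − 1 = 100 = 2^2 · 5^2.
(Z/101Z)^× is cyclic (|G| = 100); a cyclic group of order m has exactly φ(d) elements of each order d | m, and none otherwise.
29 does not divide 100, so no element of (Z/101Z)^× has order 29.

0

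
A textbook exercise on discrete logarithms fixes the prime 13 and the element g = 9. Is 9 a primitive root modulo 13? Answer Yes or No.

No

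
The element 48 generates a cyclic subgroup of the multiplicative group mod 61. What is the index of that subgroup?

10

ord(48) | φ(61) = 61 − 1 = 60 = 2^2 · 3 · 5.
Divisors of 60: 1, 2, 3, 4, 5, 6, 10, 12, 15, 20, 30, 60.
Evaluate successive powers at the divisors of 60:
48^1 ≡ 48 (mod 61)
48^2 ≡ 47 (mod 61)
48^3 ≡ 60 (mod 61)
48^4 ≡ 13 (mod 61)
48^5 ≡ 14 (mod 61)
48^6 ≡ 1 (mod 61) ✓
So ord_61(48) = 6, hence |⟨48⟩| = 6.
[(Z/61Z)^× : ⟨48⟩] = 60/6 = 10.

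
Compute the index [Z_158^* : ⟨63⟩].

ord(63) | φ(158) = φ(2)·φ(79) = 1·78 = 78 = 2 · 3 · 13.
Divisors of 78: 1, 2, 3, 6, 13, 26, 39, 78.
Test each divisor d:
63^1 ≡ 63 (mod 158)
63^2 ≡ 19 (mod 158)
63^3 ≡ 91 (mod 158)
63^6 ≡ 65 (mod 158)
63^13 ≡ 103 (mod 158)
63^26 ≡ 23 (mod 158)
63^39 ≡ 157 (mod 158)
63^78 ≡ 1 (mod 158) ✓
So ord_158(63) = 78, hence |⟨63⟩| = 78.
[(Z/158Z)^× : ⟨63⟩] = 78/78 = 1.

1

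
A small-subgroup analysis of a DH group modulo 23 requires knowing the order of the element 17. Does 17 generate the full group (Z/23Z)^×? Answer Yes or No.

Yes

φ(23) = 23 − 1 = 22 = 2 · 11.
Test 17^(22/q) mod 23 for each prime factor q of 22:
17^11 ≡ 22 (mod 23)  [q = 2: ≢ 1 ✓]
17^2 ≡ 13 (mod 23)  [q = 11: ≢ 1 ✓]
All checks pass, so 17 has order 22 and is a primitive root modulo 23.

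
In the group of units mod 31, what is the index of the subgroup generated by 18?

ord(18) | φ(31) = 31 − 1 = 30 = 2 · 3 · 5.
Divisors of 30: 1, 2, 3, 5, 6, 10, 15, 30.
Compute 18^d (mod 31) for the divisors d until we hit 1:
18^1 ≡ 18
18^2 ≡ 14
18^3 ≡ 4
18^5 ≡ 25
18^6 ≡ 16
18^10 ≡ 5
18^15 ≡ 1
So ord_31(18) = 15, hence |⟨18⟩| = 15.
[(Z/31Z)^× : ⟨18⟩] = 30/15 = 2.

2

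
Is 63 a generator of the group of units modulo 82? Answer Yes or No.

Yes

φ(82) = φ(2)·φ(41) = 1·40 = 40 = 2^3 · 5.
An element g generates (Z/82Z)^× iff g^(40/q) ≢ 1 (mod 82) for each prime q ∈ {2, 5}.
63^20 ≡ 81 (mod 82)  [q = 2: ≢ 1 ✓]
63^8 ≡ 37 (mod 82)  [q = 5: ≢ 1 ✓]
Every test exponent gives a nontrivial residue, hence 63 generates the full group.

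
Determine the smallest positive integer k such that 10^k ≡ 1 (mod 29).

28

ord(10) | φ(29) = 29 − 1 = 28 = 2^2 · 7.
Divisors of 28: 1, 2, 4, 7, 14, 28.
Test each divisor d:
10^1 ≡ 10
10^2 ≡ 13
10^4 ≡ 24
10^7 ≡ 17
10^14 ≡ 28
10^28 ≡ 1
The smallest such exponent is 28, so the order of 10 is 28.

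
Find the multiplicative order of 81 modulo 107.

53

By Lagrange's theorem, ord_107(81) divides φ(107) = 107 − 1 = 106 = 2 · 53.
Divisors of 106: 1, 2, 53, 106.
Test each divisor d:
81^1 ≡ 81
81^2 ≡ 34
81^53 ≡ 1
Hence ord(81) = 53.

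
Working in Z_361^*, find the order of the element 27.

114

The order of 27 must divide φ(361) = φ(19^2) = 19·(19−1) = 342 = 2 · 3^2 · 19.
Divisors of 342: 1, 2, 3, 6, 9, 18, 19, 38, 57, 114, 171, 342.
Evaluate successive powers at the divisors of 342:
27^1 ≡ 27
27^2 ≡ 7
27^3 ≡ 189
27^6 ≡ 343
27^9 ≡ 208
27^18 ≡ 305
27^19 ≡ 293
27^38 ≡ 292
27^57 ≡ 360
27^114 ≡ 1
The smallest such exponent is 114, so the order of 27 is 114.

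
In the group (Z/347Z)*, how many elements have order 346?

172

φ(347) = 347 − 1 = 346 = 2 · 173.
In a cyclic group of order 346, there are φ(d) elements of order d for each divisor d of 346, and zero for non-divisors.
346 = 2 · 173 divides 346, and φ(346) = 172.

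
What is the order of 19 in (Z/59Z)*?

By Lagrange's theorem, ord_59(19) divides φ(59) = 59 − 1 = 58 = 2 · 29.
Divisors of 58: 1, 2, 29, 58.
Test each divisor d:
19^1 ≡ 19
19^2 ≡ 7
19^29 ≡ 1
Therefore the multiplicative order of 19 modulo 59 is 29.

29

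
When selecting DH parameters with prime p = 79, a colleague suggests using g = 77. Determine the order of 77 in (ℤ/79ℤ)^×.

78

By Lagrange's theorem, ord_79(77) divides φ(79) = 79 − 1 = 78 = 2 · 3 · 13.
Divisors of 78: 1, 2, 3, 6, 13, 26, 39, 78.
Test each divisor d:
77^1 ≡ 77 (mod 79)
77^2 ≡ 4 (mod 79)
77^3 ≡ 71 (mod 79)
77^6 ≡ 64 (mod 79)
77^13 ≡ 24 (mod 79)
77^26 ≡ 23 (mod 79)
77^39 ≡ 78 (mod 79)
77^78 ≡ 1 (mod 79) ✓
So ord_79(77) = 78.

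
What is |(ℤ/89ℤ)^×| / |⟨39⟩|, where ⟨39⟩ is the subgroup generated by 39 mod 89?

8

By Lagrange's theorem, ord_89(39) divides φ(89) = 89 − 1 = 88 = 2^3 · 11.
Divisors of 88: 1, 2, 4, 8, 11, 22, 44, 88.
Test each divisor d:
39^1 ≡ 39
39^2 ≡ 8
39^4 ≡ 64
39^8 ≡ 2
39^11 ≡ 1
Thus |⟨39⟩| = ord(39) = 11.
Index = |(Z/89Z)^×| / |⟨39⟩| = 88 / 11 = 8.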